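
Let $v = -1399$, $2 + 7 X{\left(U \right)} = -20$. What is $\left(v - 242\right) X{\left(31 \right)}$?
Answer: $\frac{36102}{7} \approx 5157.4$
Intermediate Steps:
$X{\left(U \right)} = - \frac{22}{7}$ ($X{\left(U \right)} = - \frac{2}{7} + \frac{1}{7} \left(-20\right) = - \frac{2}{7} - \frac{20}{7} = - \frac{22}{7}$)
$\left(v - 242\right) X{\left(31 \right)} = \left(-1399 - 242\right) \left(- \frac{22}{7}\right) = \left(-1641\right) \left(- \frac{22}{7}\right) = \frac{36102}{7}$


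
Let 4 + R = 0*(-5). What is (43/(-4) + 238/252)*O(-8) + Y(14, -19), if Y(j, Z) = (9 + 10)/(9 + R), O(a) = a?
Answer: 3701/45 ≈ 82.244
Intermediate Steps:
R = -4 (R = -4 + 0*(-5) = -4 + 0 = -4)
Y(j, Z) = 19/5 (Y(j, Z) = (9 + 10)/(9 - 4) = 19/5)
(43/(-4) + 238/252)*O(-8) + Y(14, -19) = (43/(-4) + 238/252)*(-8) + 19/5 = (43*(-¼) + 238*(1/252))*(-8) + 19/5 = (-43/4 + 17/18)*(-8) + 19/5 = -353/36*(-8) + 19/5 = 706/9 + 19/5 = 3701/45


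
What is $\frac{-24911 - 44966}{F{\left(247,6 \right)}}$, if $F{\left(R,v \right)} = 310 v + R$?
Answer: $- \frac{69877}{2107} \approx -33.164$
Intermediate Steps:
$F{\left(R,v \right)} = R + 310 v$
$\frac{-24911 - 44966}{F{\left(247,6 \right)}} = \frac{-24911 - 44966}{247 + 310 \cdot 6} = \frac{-24911 - 44966}{247 + 1860} = - \frac{69877}{2107}$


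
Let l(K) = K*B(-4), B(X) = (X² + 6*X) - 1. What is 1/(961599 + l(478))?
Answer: 1/957297 ≈ 1.0446e-6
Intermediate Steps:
B(X) = -1 + X² + 6*X
l(K) = -9*K (l(K) = K*(-1 + (-4)² + 6*(-4)) = K*(-1 + 16 - 24) = K*(-9) = -9*K)
1/(961599 + l(478)) = 1/(961599 - 9*478) = 1/(961599 - 4302) = 1/957297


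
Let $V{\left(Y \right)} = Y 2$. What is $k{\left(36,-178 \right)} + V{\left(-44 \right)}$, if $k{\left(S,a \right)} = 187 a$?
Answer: $-33374$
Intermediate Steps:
$V{\left(Y \right)} = 2 Y$
$k{\left(36,-178 \right)} + V{\left(-44 \right)} = 187 \left(-178\right) + 2 \left(-44\right) = -33286 - 88 = -33374$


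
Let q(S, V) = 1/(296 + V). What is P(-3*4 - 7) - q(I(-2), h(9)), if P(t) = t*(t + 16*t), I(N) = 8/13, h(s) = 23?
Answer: 1957702/319 ≈ 6137.0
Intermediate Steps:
I(N) = 8/13 (I(N) = 8*(1/13) = 8/13)
P(t) = 17*t² (P(t) = t*(17*t) = 17*t²)
P(-3*4 - 7) - q(I(-2), h(9)) = 17*(-3*4 - 7)² - 1/(296 + 23) = 17*(-12 - 7)² - 1/319 = 17*(-19)² - 1*1/319 = 17*361 - 1/319 = 6137 - 1/319 = 1957702/319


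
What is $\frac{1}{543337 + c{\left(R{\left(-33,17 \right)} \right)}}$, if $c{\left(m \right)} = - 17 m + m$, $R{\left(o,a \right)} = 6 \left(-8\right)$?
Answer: $\frac{1}{544105} \approx 1.8379 \cdot 10^{-6}$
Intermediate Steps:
$R{\left(o,a \right)} = -48$
$c{\left(m \right)} = - 16 m$
$\frac{1}{543337 + c{\left(R{\left(-33,17 \right)} \right)}} = \frac{1}{543337 - -768} = \frac{1}{543337 + 768} = \frac{1}{544105}$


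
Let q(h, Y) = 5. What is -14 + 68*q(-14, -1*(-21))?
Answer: 326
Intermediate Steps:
-14 + 68*q(-14, -1*(-21)) = -14 + 68*5 = -14 + 340 = 326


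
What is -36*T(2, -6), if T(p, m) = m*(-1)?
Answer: -216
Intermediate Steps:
T(p, m) = -m
-36*T(2, -6) = -(-36)*(-6) = -36*6 = -216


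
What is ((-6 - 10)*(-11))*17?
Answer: 2992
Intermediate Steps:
((-6 - 10)*(-11))*17 = -16*(-11)*17 = 176*17 = 2992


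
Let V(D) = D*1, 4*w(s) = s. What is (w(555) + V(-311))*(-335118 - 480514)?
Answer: 140492612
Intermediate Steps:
w(s) = s/4
V(D) = D
(w(555) + V(-311))*(-335118 - 480514) = ((¼)*555 - 311)*(-335118 - 480514) = (555/4 - 311)*(-815632) = -689/4*(-815632) = 140492612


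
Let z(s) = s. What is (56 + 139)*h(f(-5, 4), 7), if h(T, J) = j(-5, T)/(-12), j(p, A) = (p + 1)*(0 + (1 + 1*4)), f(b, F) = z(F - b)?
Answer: 325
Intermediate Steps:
f(b, F) = F - b
j(p, A) = 5 + 5*p (j(p, A) = (1 + p)*(0 + (1 + 4)) = (1 + p)*(0 + 5) = (1 + p)*5 = 5 + 5*p)
h(T, J) = 5/3 (h(T, J) = (5 + 5*(-5))/(-12) = (5 - 25)*(-1/12) = -20*(-1/12) = 5/3)
(56 + 139)*h(f(-5, 4), 7) = (56 + 139)*(5/3) = 195*(5/3) = 325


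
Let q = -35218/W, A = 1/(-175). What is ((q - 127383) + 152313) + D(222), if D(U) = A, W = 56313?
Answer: 245673321287/9854775 ≈ 24929.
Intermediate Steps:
A = -1/175 ≈ -0.0057143
D(U) = -1/175
q = -35218/56313 ≈ -0.62540
((q - 127383) + 152313) + D(222) = ((-35218/56313 - 127383) + 152313) - 1/175 = (-7173354097/56313 + 152313) - 1/175 = 1403847872/56313 - 1/175 = 245673321287/9854775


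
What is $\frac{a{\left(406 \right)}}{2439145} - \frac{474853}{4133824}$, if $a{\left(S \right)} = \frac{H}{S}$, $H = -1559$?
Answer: $- \frac{235124992414863}{2046848216517440} \approx -0.11487$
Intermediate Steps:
$a{\left(S \right)} = - \frac{1559}{S}$
$\frac{a{\left(406 \right)}}{2439145} - \frac{474853}{4133824} = \frac{\left(-1559\right) \frac{1}{406}}{2439145} - \frac{474853}{4133824} = \left(-1559\right) \frac{1}{406} \cdot \frac{1}{2439145} - \frac{474853}{4133824} = \left(- \frac{1559}{406}\right) \frac{1}{2439145} - \frac{474853}{4133824} = - \frac{1559}{990292870} - \frac{474853}{4133824} = - \frac{235124992414863}{2046848216517440}$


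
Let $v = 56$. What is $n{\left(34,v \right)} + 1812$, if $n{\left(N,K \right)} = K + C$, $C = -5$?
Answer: $1863$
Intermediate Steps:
$n{\left(N,K \right)} = -5 + K$ ($n{\left(N,K \right)} = K - 5 = -5 + K$)
$n{\left(34,v \right)} + 1812 = \left(-5 + 56\right) + 1812 = 51 + 1812 = 1863$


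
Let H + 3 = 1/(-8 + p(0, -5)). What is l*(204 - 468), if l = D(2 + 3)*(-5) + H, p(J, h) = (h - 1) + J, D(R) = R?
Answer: 51876/7 ≈ 7410.9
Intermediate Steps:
p(J, h) = -1 + J + h (p(J, h) = (-1 + h) + J = -1 + J + h)
H = -43/14 (H = -3 + 1/(-8 + (-1 + 0 - 5)) = -3 + 1/(-8 - 6) = -3 + 1/(-14) = -3 - 1/14 = -43/14 ≈ -3.0714)
l = -393/14 (l = (2 + 3)*(-5) - 43/14 = 5*(-5) - 43/14 = -25 - 43/14 = -393/14 ≈ -28.071)
l*(204 - 468) = -393*(204 - 468)/14 = -393/14*(-264) = 51876/7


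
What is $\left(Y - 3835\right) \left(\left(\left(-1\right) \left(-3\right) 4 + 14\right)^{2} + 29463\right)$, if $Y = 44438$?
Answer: $1223733817$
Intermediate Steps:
$\left(Y - 3835\right) \left(\left(\left(-1\right) \left(-3\right) 4 + 14\right)^{2} + 29463\right) = \left(44438 - 3835\right) \left(\left(\left(-1\right) \left(-3\right) 4 + 14\right)^{2} + 29463\right) = 40603 \left(\left(3 \cdot 4 + 14\right)^{2} + 29463\right) = 40603 \left(\left(12 + 14\right)^{2} + 29463\right) = 40603 \left(26^{2} + 29463\right) = 40603 \left(676 + 29463\right) = 40603 \cdot 30139 = 1223733817$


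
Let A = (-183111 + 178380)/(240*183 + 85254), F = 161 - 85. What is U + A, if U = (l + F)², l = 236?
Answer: 4191436375/43058 ≈ 97344.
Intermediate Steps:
F = 76
U = 97344 (U = (236 + 76)² = 312² = 97344)
A = -1577/43058 (A = -4731/(43920 + 85254) = -4731/129174 = -4731*1/129174 = -1577/43058 ≈ -0.036625)
U + A = 97344 - 1577/43058 = 4191436375/43058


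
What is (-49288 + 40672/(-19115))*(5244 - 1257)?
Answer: -3756474817704/19115 ≈ -1.9652e+8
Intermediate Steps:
(-49288 + 40672/(-19115))*(5244 - 1257) = (-49288 + 40672*(-1/19115))*3987 = (-49288 - 40672/19115)*3987 = -942180792/19115*3987 = -3756474817704/19115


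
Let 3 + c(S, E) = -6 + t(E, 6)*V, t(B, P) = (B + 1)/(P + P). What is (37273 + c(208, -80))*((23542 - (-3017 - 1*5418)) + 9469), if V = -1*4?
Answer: 4636605466/3 ≈ 1.5455e+9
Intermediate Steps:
t(B, P) = (1 + B)/(2*P) (t(B, P) = (1 + B)/((2*P)) = (1 + B)*(1/(2*P)) = (1 + B)/(2*P))
V = -4
c(S, E) = -28/3 - E/3 (c(S, E) = -3 + (-6 + ((½)*(1 + E)/6)*(-4)) = -3 + (-6 + ((½)*(⅙)*(1 + E))*(-4)) = -3 + (-6 + (1/12 + E/12)*(-4)) = -3 + (-6 + (-⅓ - E/3)) = -3 + (-19/3 - E/3) = -28/3 - E/3)
(37273 + c(208, -80))*((23542 - (-3017 - 1*5418)) + 9469) = (37273 + (-28/3 - ⅓*(-80)))*((23542 - (-3017 - 1*5418)) + 9469) = (37273 + (-28/3 + 80/3))*((23542 - (-3017 - 5418)) + 9469) = (37273 + 52/3)*((23542 - 1*(-8435)) + 9469) = 111871*((23542 + 8435) + 9469)/3 = 111871*(31977 + 9469)/3 = (111871/3)*41446 = 4636605466/3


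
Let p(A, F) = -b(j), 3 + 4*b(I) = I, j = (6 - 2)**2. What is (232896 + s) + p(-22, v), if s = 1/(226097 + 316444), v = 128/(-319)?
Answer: 505415461915/2170164 ≈ 2.3289e+5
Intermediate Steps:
v = -128/319 (v = 128*(-1/319) = -128/319 ≈ -0.40125)
j = 16 (j = 4**2 = 16)
b(I) = -3/4 + I/4
p(A, F) = -13/4 (p(A, F) = -(-3/4 + (1/4)*16) = -(-3/4 + 4) = -1*13/4 = -13/4)
s = 1/542541 ≈ 1.8432e-6
(232896 + s) + p(-22, v) = (232896 + 1/542541) - 13/4 = 126355628737/542541 - 13/4 = 505415461915/2170164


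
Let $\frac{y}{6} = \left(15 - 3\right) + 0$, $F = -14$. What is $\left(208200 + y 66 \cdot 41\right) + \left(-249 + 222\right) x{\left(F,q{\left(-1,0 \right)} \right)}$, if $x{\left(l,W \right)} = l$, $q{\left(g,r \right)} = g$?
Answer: $403410$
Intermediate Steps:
$y = 72$ ($y = 6 \left(\left(15 - 3\right) + 0\right) = 6 \left(12 + 0\right) = 6 \cdot 12 = 72$)
$\left(208200 + y 66 \cdot 41\right) + \left(-249 + 222\right) x{\left(F,q{\left(-1,0 \right)} \right)} = \left(208200 + 72 \cdot 66 \cdot 41\right) + \left(-249 + 222\right) \left(-14\right) = \left(208200 + 4752 \cdot 41\right) - -378 = \left(208200 + 194832\right) + 378 = 403032 + 378 = 403410$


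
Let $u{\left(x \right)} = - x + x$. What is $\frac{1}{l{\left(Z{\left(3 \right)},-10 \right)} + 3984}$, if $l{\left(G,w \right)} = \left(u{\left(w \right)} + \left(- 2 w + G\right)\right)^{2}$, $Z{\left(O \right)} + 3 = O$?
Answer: $\frac{1}{4384} \approx 0.0002281$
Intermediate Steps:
$u{\left(x \right)} = 0$
$Z{\left(O \right)} = -3 + O$
$l{\left(G,w \right)} = \left(G - 2 w\right)^{2}$ ($l{\left(G,w \right)} = \left(0 + \left(- 2 w + G\right)\right)^{2} = \left(0 + \left(G - 2 w\right)\right)^{2} = \left(G - 2 w\right)^{2}$)
$\frac{1}{l{\left(Z{\left(3 \right)},-10 \right)} + 3984} = \frac{1}{\left(\left(-3 + 3\right) - -20\right)^{2} + 3984} = \frac{1}{\left(0 + 20\right)^{2} + 3984} = \frac{1}{20^{2} + 3984} = \frac{1}{400 + 3984} = \frac{1}{4384}$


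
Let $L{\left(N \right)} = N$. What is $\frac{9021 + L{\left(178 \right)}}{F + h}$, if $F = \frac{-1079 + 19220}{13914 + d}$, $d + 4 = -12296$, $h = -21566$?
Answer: $- \frac{4949062}{11596461} \approx -0.42677$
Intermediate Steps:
$d = -12300$ ($d = -4 - 12296 = -12300$)
$F = \frac{6047}{538}$ ($F = \frac{-1079 + 19220}{13914 - 12300} = \frac{18141}{1614} = 18141 \cdot \frac{1}{1614} = \frac{6047}{538} \approx 11.24$)
$\frac{9021 + L{\left(178 \right)}}{F + h} = \frac{9021 + 178}{\frac{6047}{538} - 21566} = \frac{9199}{- \frac{11596461}{538}} = 9199 \left(- \frac{538}{11596461}\right) = - \frac{4949062}{11596461}$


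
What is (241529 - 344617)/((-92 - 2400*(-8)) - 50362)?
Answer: 51544/15627 ≈ 3.2984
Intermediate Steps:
(241529 - 344617)/((-92 - 2400*(-8)) - 50362) = -103088/((-92 - 160*(-120)) - 50362) = -103088/((-92 + 19200) - 50362) = -103088/(19108 - 50362) = -103088/(-31254) = -103088*(-1/31254) = 51544/15627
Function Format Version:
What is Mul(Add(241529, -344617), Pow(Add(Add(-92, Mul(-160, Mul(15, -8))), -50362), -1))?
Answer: Rational(51544, 15627) ≈ 3.2984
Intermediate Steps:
Mul(Add(241529, -344617), Pow(Add(Add(-92, Mul(-160, Mul(15, -8))), -50362), -1)) = Mul(-103088, Pow(Add(Add(-92, Mul(-160, -120)), -50362), -1)) = Mul(-103088, Pow(Add(Add(-92, 19200), -50362), -1)) = Mul(-103088, Pow(Add(19108, -50362), -1)) = Mul(-103088, Pow(-31254, -1)) = Mul(-103088, Rational(-1, 31254)) = Rational(51544, 15627)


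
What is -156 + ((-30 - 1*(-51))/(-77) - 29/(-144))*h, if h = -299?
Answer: -213317/1584 ≈ -134.67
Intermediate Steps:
-156 + ((-30 - 1*(-51))/(-77) - 29/(-144))*h = -156 + ((-30 - 1*(-51))/(-77) - 29/(-144))*(-299) = -156 + ((-30 + 51)*(-1/77) - 29*(-1/144))*(-299) = -156 + (21*(-1/77) + 29/144)*(-299) = -156 + (-3/11 + 29/144)*(-299) = -156 - 113/1584*(-299) = -156 + 33787/1584 = -213317/1584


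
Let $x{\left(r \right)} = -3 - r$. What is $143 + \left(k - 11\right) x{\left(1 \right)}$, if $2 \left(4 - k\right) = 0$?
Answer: $171$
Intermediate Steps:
$k = 4$ ($k = 4 - 0 = 4 + 0 = 4$)
$143 + \left(k - 11\right) x{\left(1 \right)} = 143 + \left(4 - 11\right) \left(-3 - 1\right) = 143 - 7 \left(-3 - 1\right) = 143 - -28 = 143 + 28 = 171$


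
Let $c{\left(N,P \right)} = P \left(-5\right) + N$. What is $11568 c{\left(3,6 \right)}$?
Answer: $-312336$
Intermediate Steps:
$c{\left(N,P \right)} = N - 5 P$ ($c{\left(N,P \right)} = - 5 P + N = N - 5 P$)
$11568 c{\left(3,6 \right)} = 11568 \left(3 - 30\right) = 11568 \left(-27\right) = -312336$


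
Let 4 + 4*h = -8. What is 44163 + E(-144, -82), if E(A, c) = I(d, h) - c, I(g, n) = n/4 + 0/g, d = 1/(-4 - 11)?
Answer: 176977/4 ≈ 44244.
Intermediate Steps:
h = -3 (h = -1 + (¼)*(-8) = -1 - 2 = -3)
d = -1/15 (d = 1/(-15) = -1/15 ≈ -0.066667)
I(g, n) = n/4 (I(g, n) = n*(¼) + 0 = n/4 + 0 = n/4)
E(A, c) = -¾ - c (E(A, c) = (¼)*(-3) - c = -¾ - c)
44163 + E(-144, -82) = 44163 + (-¾ - 1*(-82)) = 44163 + (-¾ + 82) = 44163 + 325/4 = 176977/4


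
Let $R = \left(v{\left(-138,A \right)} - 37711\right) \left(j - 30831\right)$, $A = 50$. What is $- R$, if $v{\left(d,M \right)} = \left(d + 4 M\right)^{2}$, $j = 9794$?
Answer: $-712460079$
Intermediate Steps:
$R = 712460079$ ($R = \left(\left(-138 + 4 \cdot 50\right)^{2} - 37711\right) \left(9794 - 30831\right) = \left(\left(-138 + 200\right)^{2} - 37711\right) \left(-21037\right) = \left(62^{2} - 37711\right) \left(-21037\right) = \left(3844 - 37711\right) \left(-21037\right) = \left(-33867\right) \left(-21037\right) = 712460079$)
$- R = \left(-1\right) 712460079 = -712460079$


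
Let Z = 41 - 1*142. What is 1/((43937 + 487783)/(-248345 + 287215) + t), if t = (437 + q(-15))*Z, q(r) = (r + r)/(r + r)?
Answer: -3887/171899934 ≈ -2.2612e-5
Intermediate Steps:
Z = -101 (Z = 41 - 142 = -101)
q(r) = 1 (q(r) = (2*r)/((2*r)) = (2*r)*(1/(2*r)) = 1)
t = -44238 (t = (437 + 1)*(-101) = 438*(-101) = -44238)
1/((43937 + 487783)/(-248345 + 287215) + t) = 1/((43937 + 487783)/(-248345 + 287215) - 44238) = 1/(531720/38870 - 44238) = 1/(531720*(1/38870) - 44238) = 1/(53172/3887 - 44238) = 1/(-171899934/3887) = -3887/171899934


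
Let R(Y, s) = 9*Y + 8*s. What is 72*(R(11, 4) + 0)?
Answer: 9432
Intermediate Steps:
R(Y, s) = 8*s + 9*Y
72*(R(11, 4) + 0) = 72*((8*4 + 9*11) + 0) = 72*((32 + 99) + 0) = 72*(131 + 0) = 72*131 = 9432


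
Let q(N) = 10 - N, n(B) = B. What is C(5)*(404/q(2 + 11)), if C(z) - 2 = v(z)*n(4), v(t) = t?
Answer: -8888/3 ≈ -2962.7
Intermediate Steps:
C(z) = 2 + 4*z (C(z) = 2 + z*4 = 2 + 4*z)
C(5)*(404/q(2 + 11)) = (2 + 4*5)*(404/(10 - (2 + 11))) = (2 + 20)*(404/(10 - 1*13)) = 22*(404/(10 - 13)) = 22*(404/(-3)) = 22*(404*(-⅓)) = 22*(-404/3) = -8888/3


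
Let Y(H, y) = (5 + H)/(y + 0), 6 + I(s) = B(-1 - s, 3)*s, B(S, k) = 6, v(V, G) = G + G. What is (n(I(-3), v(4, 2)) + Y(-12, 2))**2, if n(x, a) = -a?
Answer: 225/4 ≈ 56.250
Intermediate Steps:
v(V, G) = 2*G
I(s) = -6 + 6*s
Y(H, y) = (5 + H)/y
(n(I(-3), v(4, 2)) + Y(-12, 2))**2 = (-2*2 + (5 - 12)/2)**2 = (-1*4 + (1/2)*(-7))**2 = (-4 - 7/2)**2 = (-15/2)**2 = 225/4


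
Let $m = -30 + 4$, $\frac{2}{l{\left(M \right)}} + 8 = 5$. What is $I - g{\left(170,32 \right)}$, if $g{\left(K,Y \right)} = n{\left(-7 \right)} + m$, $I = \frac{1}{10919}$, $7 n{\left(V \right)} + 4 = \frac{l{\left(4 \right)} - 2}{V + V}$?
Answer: $\frac{42606085}{1605093} \approx 26.544$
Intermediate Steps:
$l{\left(M \right)} = - \frac{2}{3}$ ($l{\left(M \right)} = \frac{2}{-8 + 5} = \frac{2}{-3} = 2 \left(- \frac{1}{3}\right) = - \frac{2}{3}$)
$n{\left(V \right)} = - \frac{4}{7} - \frac{4}{21 V}$ ($n{\left(V \right)} = - \frac{4}{7} + \frac{\left(- \frac{2}{3} - 2\right) \frac{1}{V + V}}{7} = - \frac{4}{7} + \frac{\left(- \frac{8}{3}\right) \frac{1}{2 V}}{7} = - \frac{4}{7} + \frac{\left(- \frac{4}{3}\right) \frac{1}{V}}{7} = - \frac{4}{7} - \frac{4}{21 V}$)
$I = \frac{1}{10919} \approx 9.1583 \cdot 10^{-5}$
$m = -26$
$g{\left(K,Y \right)} = - \frac{3902}{147}$ ($g{\left(K,Y \right)} = \frac{4 \left(-1 - -21\right)}{21 \left(-7\right)} - 26 = \frac{4}{21} \left(- \frac{1}{7}\right) \left(-1 + 21\right) - 26 = \frac{4}{21} \left(- \frac{1}{7}\right) 20 - 26 = - \frac{80}{147} - 26 = - \frac{3902}{147}$)
$I - g{\left(170,32 \right)} = \frac{1}{10919} - - \frac{3902}{147} = \frac{1}{10919} + \frac{3902}{147} = \frac{42606085}{1605093}$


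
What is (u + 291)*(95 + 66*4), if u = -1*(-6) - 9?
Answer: 103392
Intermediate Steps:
u = -3 (u = 6 - 9 = -3)
(u + 291)*(95 + 66*4) = (-3 + 291)*(95 + 66*4) = 288*(95 + 264) = 288*359 = 103392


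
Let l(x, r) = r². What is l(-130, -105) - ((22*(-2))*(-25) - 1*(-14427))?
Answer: -4502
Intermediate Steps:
l(-130, -105) - ((22*(-2))*(-25) - 1*(-14427)) = (-105)² - ((22*(-2))*(-25) - 1*(-14427)) = 11025 - (-44*(-25) + 14427) = 11025 - (1100 + 14427) = 11025 - 1*15527 = 11025 - 15527 = -4502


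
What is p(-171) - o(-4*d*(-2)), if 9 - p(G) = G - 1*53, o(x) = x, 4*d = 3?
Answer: 227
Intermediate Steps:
d = ¾ (d = (¼)*3 = ¾ ≈ 0.75000)
p(G) = 62 - G (p(G) = 9 - (G - 1*53) = 9 - (G - 53) = 9 - (-53 + G) = 9 + (53 - G) = 62 - G)
p(-171) - o(-4*d*(-2)) = (62 - 1*(-171)) - (-4*¾)*(-2) = (62 + 171) - (-3)*(-2) = 233 - 1*6 = 233 - 6 = 227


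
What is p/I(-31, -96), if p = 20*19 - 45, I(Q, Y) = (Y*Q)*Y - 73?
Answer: -335/285769 ≈ -0.0011723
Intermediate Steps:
I(Q, Y) = -73 + Q*Y² (I(Q, Y) = (Q*Y)*Y - 73 = Q*Y² - 73 = -73 + Q*Y²)
p = 335 (p = 380 - 45 = 335)
p/I(-31, -96) = 335/(-73 - 31*(-96)²) = 335/(-73 - 31*9216) = 335/(-73 - 285696) = 335/(-285769) = 335*(-1/285769) = -335/285769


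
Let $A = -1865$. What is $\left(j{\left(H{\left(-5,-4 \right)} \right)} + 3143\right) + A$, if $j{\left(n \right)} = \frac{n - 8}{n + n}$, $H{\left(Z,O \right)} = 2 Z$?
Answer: $\frac{12789}{10} \approx 1278.9$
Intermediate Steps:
$j{\left(n \right)} = \frac{-8 + n}{2 n}$
$\left(j{\left(H{\left(-5,-4 \right)} \right)} + 3143\right) + A = \left(\frac{-8 + 2 \left(-5\right)}{2 \cdot 2 \left(-5\right)} + 3143\right) - 1865 = \left(\frac{-8 - 10}{2 \left(-10\right)} + 3143\right) - 1865 = \left(\frac{1}{2} \left(- \frac{1}{10}\right) \left(-18\right) + 3143\right) - 1865 = \left(\frac{9}{10} + 3143\right) - 1865 = \frac{31439}{10} - 1865 = \frac{12789}{10}$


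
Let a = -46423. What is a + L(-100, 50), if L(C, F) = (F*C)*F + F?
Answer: -296373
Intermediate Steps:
L(C, F) = F + C*F² (L(C, F) = (C*F)*F + F = C*F² + F = F + C*F²)
a + L(-100, 50) = -46423 + 50*(1 - 100*50) = -46423 + 50*(1 - 5000) = -46423 + 50*(-4999) = -46423 - 249950 = -296373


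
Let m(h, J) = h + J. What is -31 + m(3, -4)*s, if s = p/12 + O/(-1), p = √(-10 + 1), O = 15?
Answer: -16 - I/4 ≈ -16.0 - 0.25*I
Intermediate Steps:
p = 3*I (p = √(-9) = 3*I ≈ 3.0*I)
s = -15 + I/4 (s = (3*I)/12 + 15/(-1) = (3*I)*(1/12) + 15*(-1) = I/4 - 15 = -15 + I/4 ≈ -15.0 + 0.25*I)
m(h, J) = J + h
-31 + m(3, -4)*s = -31 + (-4 + 3)*(-15 + I/4) = -31 - (-15 + I/4) = -31 + (15 - I/4) = -16 - I/4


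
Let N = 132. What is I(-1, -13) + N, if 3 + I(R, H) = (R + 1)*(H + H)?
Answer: 129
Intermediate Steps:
I(R, H) = -3 + 2*H*(1 + R) (I(R, H) = -3 + (R + 1)*(H + H) = -3 + (1 + R)*(2*H) = -3 + 2*H*(1 + R))
I(-1, -13) + N = (-3 + 2*(-13) + 2*(-13)*(-1)) + 132 = (-3 - 26 + 26) + 132 = -3 + 132 = 129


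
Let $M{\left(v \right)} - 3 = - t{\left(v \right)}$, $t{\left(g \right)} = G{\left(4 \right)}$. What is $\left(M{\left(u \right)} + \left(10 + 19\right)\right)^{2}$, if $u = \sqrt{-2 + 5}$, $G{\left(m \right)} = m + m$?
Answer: $576$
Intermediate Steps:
$G{\left(m \right)} = 2 m$
$u = \sqrt{3} \approx 1.732$
$t{\left(g \right)} = 8$ ($t{\left(g \right)} = 2 \cdot 4 = 8$)
$M{\left(v \right)} = -5$ ($M{\left(v \right)} = 3 - 8 = -5$)
$\left(M{\left(u \right)} + \left(10 + 19\right)\right)^{2} = \left(-5 + \left(10 + 19\right)\right)^{2} = \left(-5 + 29\right)^{2} = 24^{2} = 576$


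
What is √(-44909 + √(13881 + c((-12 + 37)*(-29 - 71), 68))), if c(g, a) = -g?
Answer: √(-44909 + √16381) ≈ 211.62*I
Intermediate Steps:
√(-44909 + √(13881 + c((-12 + 37)*(-29 - 71), 68))) = √(-44909 + √(13881 - (-12 + 37)*(-29 - 71))) = √(-44909 + √(13881 - 25*(-100))) = √(-44909 + √(13881 - 1*(-2500))) = √(-44909 + √(13881 + 2500)) = √(-44909 + √16381)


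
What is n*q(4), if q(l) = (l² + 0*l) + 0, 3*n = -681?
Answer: -3632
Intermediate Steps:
n = -227 (n = (⅓)*(-681) = -227)
q(l) = l² (q(l) = (l² + 0) + 0 = l² + 0 = l²)
n*q(4) = -227*4² = -227*16 = -3632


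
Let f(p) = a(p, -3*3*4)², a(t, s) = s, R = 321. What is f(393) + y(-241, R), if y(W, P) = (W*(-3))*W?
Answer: -172947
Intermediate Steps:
y(W, P) = -3*W² (y(W, P) = (-3*W)*W = -3*W²)
f(p) = 1296 (f(p) = (-3*3*4)² = (-9*4)² = (-36)² = 1296)
f(393) + y(-241, R) = 1296 - 3*(-241)² = 1296 - 3*58081 = 1296 - 174243 = -172947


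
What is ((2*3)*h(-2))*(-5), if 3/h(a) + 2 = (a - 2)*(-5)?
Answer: -5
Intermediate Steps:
h(a) = 3/(8 - 5*a) (h(a) = 3/(-2 + (a - 2)*(-5)) = 3/(-2 + (-2 + a)*(-5)) = 3/(-2 + (10 - 5*a)) = 3/(8 - 5*a))
((2*3)*h(-2))*(-5) = ((2*3)*(-3/(-8 + 5*(-2))))*(-5) = (6*(-3/(-8 - 10)))*(-5) = (6*(-3/(-18)))*(-5) = (6*(-3*(-1/18)))*(-5) = (6*(⅙))*(-5) = 1*(-5) = -5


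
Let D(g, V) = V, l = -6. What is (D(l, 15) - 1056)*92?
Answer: -95772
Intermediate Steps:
(D(l, 15) - 1056)*92 = (15 - 1056)*92 = -1041*92 = -95772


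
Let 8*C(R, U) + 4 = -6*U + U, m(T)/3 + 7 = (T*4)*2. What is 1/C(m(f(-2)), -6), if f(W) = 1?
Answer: 4/13 ≈ 0.30769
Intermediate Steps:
m(T) = -21 + 24*T (m(T) = -21 + 3*((T*4)*2) = -21 + 3*((4*T)*2) = -21 + 3*(8*T) = -21 + 24*T)
C(R, U) = -½ - 5*U/8 (C(R, U) = -½ + (-6*U + U)/8 = -½ + (-5*U)/8 = -½ - 5*U/8)
1/C(m(f(-2)), -6) = 1/(-½ - 5/8*(-6)) = 1/(-½ + 15/4) = 1/(13/4) = 4/13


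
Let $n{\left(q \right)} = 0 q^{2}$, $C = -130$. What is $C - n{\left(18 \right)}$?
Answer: $-130$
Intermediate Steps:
$n{\left(q \right)} = 0$
$C - n{\left(18 \right)} = -130 - 0 = -130 + 0 = -130$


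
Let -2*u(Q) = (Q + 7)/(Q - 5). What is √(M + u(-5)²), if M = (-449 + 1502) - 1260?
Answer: I*√20699/10 ≈ 14.387*I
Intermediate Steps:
u(Q) = -(7 + Q)/(2*(-5 + Q)) (u(Q) = -(Q + 7)/(2*(Q - 5)) = -(7 + Q)/(2*(-5 + Q)))
M = -207 (M = 1053 - 1260 = -207)
√(M + u(-5)²) = √(-207 + ((-7 - 1*(-5))/(2*(-5 - 5)))²) = √(-207 + ((½)*(-7 + 5)/(-10))²) = √(-207 + ((½)*(-⅒)*(-2))²) = √(-207 + (⅒)²) = √(-207 + 1/100) = √(-20699/100) = I*√20699/10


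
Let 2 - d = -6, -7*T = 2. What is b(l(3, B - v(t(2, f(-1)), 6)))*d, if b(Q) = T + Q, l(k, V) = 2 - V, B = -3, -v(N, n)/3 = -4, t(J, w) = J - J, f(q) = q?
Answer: 936/7 ≈ 133.71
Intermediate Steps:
t(J, w) = 0
v(N, n) = 12 (v(N, n) = -3*(-4) = 12)
T = -2/7 (T = -⅐*2 = -2/7 ≈ -0.28571)
d = 8 (d = 2 - 1*(-6) = 2 + 6 = 8)
b(Q) = -2/7 + Q
b(l(3, B - v(t(2, f(-1)), 6)))*d = (-2/7 + (2 - (-3 - 1*12)))*8 = (-2/7 + (2 - (-3 - 12)))*8 = (-2/7 + (2 - 1*(-15)))*8 = (-2/7 + (2 + 15))*8 = (-2/7 + 17)*8 = (117/7)*8 = 936/7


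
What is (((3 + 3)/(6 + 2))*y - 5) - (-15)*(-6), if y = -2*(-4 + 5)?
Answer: -193/2 ≈ -96.500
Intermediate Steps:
y = -2 (y = -2*1 = -2)
(((3 + 3)/(6 + 2))*y - 5) - (-15)*(-6) = (((3 + 3)/(6 + 2))*(-2) - 5) - (-15)*(-6) = ((6/8)*(-2) - 5) - 1*90 = ((6*(⅛))*(-2) - 5) - 90 = ((¾)*(-2) - 5) - 90 = (-3/2 - 5) - 90 = -13/2 - 90 = -193/2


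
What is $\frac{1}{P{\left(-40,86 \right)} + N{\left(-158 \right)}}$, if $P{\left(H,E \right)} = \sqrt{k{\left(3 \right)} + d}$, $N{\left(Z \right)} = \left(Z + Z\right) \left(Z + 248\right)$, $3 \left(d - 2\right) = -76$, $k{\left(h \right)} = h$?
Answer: $- \frac{85320}{2426500861} - \frac{i \sqrt{183}}{2426500861} \approx -3.5162 \cdot 10^{-5} - 5.575 \cdot 10^{-9} i$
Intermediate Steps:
$d = - \frac{70}{3}$ ($d = 2 + \frac{1}{3} \left(-76\right) = 2 - \frac{76}{3} = - \frac{70}{3} \approx -23.333$)
$N{\left(Z \right)} = 2 Z \left(248 + Z\right)$
$P{\left(H,E \right)} = \frac{i \sqrt{183}}{3}$ ($P{\left(H,E \right)} = \sqrt{3 - \frac{70}{3}} = \sqrt{- \frac{61}{3}} = \frac{i \sqrt{183}}{3}$)
$\frac{1}{P{\left(-40,86 \right)} + N{\left(-158 \right)}} = \frac{1}{\frac{i \sqrt{183}}{3} + 2 \left(-158\right) \left(248 - 158\right)} = \frac{1}{\frac{i \sqrt{183}}{3} + 2 \left(-158\right) 90} = \frac{1}{\frac{i \sqrt{183}}{3} - 28440} = \frac{1}{-28440 + \frac{i \sqrt{183}}{3}}$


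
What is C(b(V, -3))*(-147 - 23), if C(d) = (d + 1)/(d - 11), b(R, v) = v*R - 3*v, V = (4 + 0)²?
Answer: -646/5 ≈ -129.20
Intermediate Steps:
V = 16 (V = 4² = 16)
b(R, v) = -3*v + R*v (b(R, v) = R*v - 3*v = -3*v + R*v)
C(d) = (1 + d)/(-11 + d)
C(b(V, -3))*(-147 - 23) = ((1 - 3*(-3 + 16))/(-11 - 3*(-3 + 16)))*(-147 - 23) = ((1 - 3*13)/(-11 - 3*13))*(-170) = ((1 - 39)/(-11 - 39))*(-170) = (-38/(-50))*(-170) = -1/50*(-38)*(-170) = (19/25)*(-170) = -646/5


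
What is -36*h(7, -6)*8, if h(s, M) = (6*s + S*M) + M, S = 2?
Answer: -6912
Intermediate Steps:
h(s, M) = 3*M + 6*s (h(s, M) = (6*s + 2*M) + M = (2*M + 6*s) + M = 3*M + 6*s)
-36*h(7, -6)*8 = -36*(3*(-6) + 6*7)*8 = -36*(-18 + 42)*8 = -36*24*8 = -864*8 = -6912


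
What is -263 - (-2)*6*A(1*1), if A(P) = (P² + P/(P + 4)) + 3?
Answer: -1063/5 ≈ -212.60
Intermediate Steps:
A(P) = 3 + P² + P/(4 + P) (A(P) = (P² + P/(4 + P)) + 3 = 3 + P² + P/(4 + P))
-263 - (-2)*6*A(1*1) = -263 - (-2)*6*((12 + (1*1)³ + 4*(1*1) + 4*(1*1)²)/(4 + 1*1)) = -263 - (-2)*6*((12 + 1³ + 4*1 + 4*1²)/(4 + 1)) = -263 - (-2)*6*((12 + 1 + 4 + 4*1)/5) = -263 - (-2)*6*((12 + 1 + 4 + 4)/5) = -263 - (-2)*6*((⅕)*21) = -263 - (-2)*6*(21/5) = -263 - (-2)*126/5 = -263 - 1*(-252/5) = -263 + 252/5 = -1063/5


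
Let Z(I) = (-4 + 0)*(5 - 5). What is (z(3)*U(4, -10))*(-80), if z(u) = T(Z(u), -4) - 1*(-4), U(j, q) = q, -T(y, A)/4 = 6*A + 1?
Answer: 76800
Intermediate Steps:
Z(I) = 0 (Z(I) = -4*0 = 0)
T(y, A) = -4 - 24*A (T(y, A) = -4*(6*A + 1) = -4*(1 + 6*A) = -4 - 24*A)
z(u) = 96 (z(u) = (-4 - 24*(-4)) - 1*(-4) = (-4 + 96) + 4 = 92 + 4 = 96)
(z(3)*U(4, -10))*(-80) = (96*(-10))*(-80) = -960*(-80) = 76800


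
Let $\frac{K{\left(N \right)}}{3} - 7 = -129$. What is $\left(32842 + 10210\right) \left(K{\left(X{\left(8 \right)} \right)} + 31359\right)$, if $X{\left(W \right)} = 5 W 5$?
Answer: $1334310636$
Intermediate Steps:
$X{\left(W \right)} = 25 W$
$K{\left(N \right)} = -366$ ($K{\left(N \right)} = 21 + 3 \left(-129\right) = 21 - 387 = -366$)
$\left(32842 + 10210\right) \left(K{\left(X{\left(8 \right)} \right)} + 31359\right) = \left(32842 + 10210\right) \left(-366 + 31359\right) = 43052 \cdot 30993 = 1334310636$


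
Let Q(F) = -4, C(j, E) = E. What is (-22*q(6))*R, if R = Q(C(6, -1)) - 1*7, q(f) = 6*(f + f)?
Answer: 17424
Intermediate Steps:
q(f) = 12*f (q(f) = 6*(2*f) = 12*f)
R = -11 (R = -4 - 1*7 = -4 - 7 = -11)
(-22*q(6))*R = -264*6*(-11) = -22*72*(-11) = -1584*(-11) = 17424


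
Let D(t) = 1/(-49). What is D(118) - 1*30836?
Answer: -1510965/49 ≈ -30836.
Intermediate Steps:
D(t) = -1/49
D(118) - 1*30836 = -1/49 - 1*30836 = -1/49 - 30836 = -1510965/49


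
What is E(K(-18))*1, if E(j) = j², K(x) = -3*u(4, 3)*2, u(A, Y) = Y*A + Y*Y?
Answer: 15876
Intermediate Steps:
u(A, Y) = Y² + A*Y (u(A, Y) = A*Y + Y² = Y² + A*Y)
K(x) = -126 (K(x) = -9*(4 + 3)*2 = -9*7*2 = -3*21*2 = -63*2 = -126)
E(K(-18))*1 = (-126)²*1 = 15876*1 = 15876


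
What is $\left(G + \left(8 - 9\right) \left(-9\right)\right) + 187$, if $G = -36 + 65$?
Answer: $225$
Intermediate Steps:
$G = 29$
$\left(G + \left(8 - 9\right) \left(-9\right)\right) + 187 = \left(29 + \left(8 - 9\right) \left(-9\right)\right) + 187 = \left(29 - -9\right) + 187 = \left(29 + 9\right) + 187 = 38 + 187 = 225$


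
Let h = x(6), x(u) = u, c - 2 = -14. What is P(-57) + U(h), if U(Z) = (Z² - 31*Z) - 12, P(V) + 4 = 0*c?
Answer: -166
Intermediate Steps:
c = -12 (c = 2 - 14 = -12)
P(V) = -4 (P(V) = -4 + 0*(-12) = -4 + 0 = -4)
h = 6
U(Z) = -12 + Z² - 31*Z
P(-57) + U(h) = -4 + (-12 + 6² - 31*6) = -4 + (-12 + 36 - 186) = -4 - 162 = -166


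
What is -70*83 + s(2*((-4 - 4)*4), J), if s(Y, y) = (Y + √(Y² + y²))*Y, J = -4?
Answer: -1714 - 256*√257 ≈ -5818.0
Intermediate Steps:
s(Y, y) = Y*(Y + √(Y² + y²))
-70*83 + s(2*((-4 - 4)*4), J) = -70*83 + (2*((-4 - 4)*4))*(2*((-4 - 4)*4) + √((2*((-4 - 4)*4))² + (-4)²)) = -5810 + (2*(-8*4))*(2*(-8*4) + √((2*(-8*4))² + 16)) = -5810 + (2*(-32))*(2*(-32) + √((2*(-32))² + 16)) = -5810 - 64*(-64 + √((-64)² + 16)) = -5810 - 64*(-64 + √(4096 + 16)) = -5810 - 64*(-64 + √4112) = -5810 - 64*(-64 + 4*√257) = -5810 + (4096 - 256*√257) = -1714 - 256*√257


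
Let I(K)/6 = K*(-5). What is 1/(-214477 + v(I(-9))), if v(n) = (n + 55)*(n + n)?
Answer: -1/38977 ≈ -2.5656e-5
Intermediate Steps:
I(K) = -30*K (I(K) = 6*(K*(-5)) = 6*(-5*K) = -30*K)
v(n) = 2*n*(55 + n) (v(n) = (55 + n)*(2*n) = 2*n*(55 + n))
1/(-214477 + v(I(-9))) = 1/(-214477 + 2*(-30*(-9))*(55 - 30*(-9))) = 1/(-214477 + 2*270*(55 + 270)) = 1/(-214477 + 2*270*325) = 1/(-214477 + 175500) = 1/(-38977) = -1/38977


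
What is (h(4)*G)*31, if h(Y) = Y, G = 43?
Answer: 5332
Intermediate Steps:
(h(4)*G)*31 = (4*43)*31 = 172*31 = 5332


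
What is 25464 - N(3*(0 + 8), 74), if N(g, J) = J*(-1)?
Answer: 25538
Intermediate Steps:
N(g, J) = -J
25464 - N(3*(0 + 8), 74) = 25464 - (-1)*74 = 25464 - 1*(-74) = 25464 + 74 = 25538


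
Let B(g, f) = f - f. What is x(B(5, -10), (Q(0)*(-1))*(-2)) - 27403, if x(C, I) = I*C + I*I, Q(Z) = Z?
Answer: -27403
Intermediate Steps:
B(g, f) = 0
x(C, I) = I² + C*I (x(C, I) = C*I + I² = I² + C*I)
x(B(5, -10), (Q(0)*(-1))*(-2)) - 27403 = ((0*(-1))*(-2))*(0 + (0*(-1))*(-2)) - 27403 = (0*(-2))*(0 + 0*(-2)) - 27403 = 0*(0 + 0) - 27403 = 0*0 - 27403 = 0 - 27403 = -27403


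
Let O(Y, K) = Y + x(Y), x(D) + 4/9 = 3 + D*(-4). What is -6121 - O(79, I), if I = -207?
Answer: -52979/9 ≈ -5886.6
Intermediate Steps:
x(D) = 23/9 - 4*D (x(D) = -4/9 + (3 + D*(-4)) = -4/9 + (3 - 4*D) = 23/9 - 4*D)
O(Y, K) = 23/9 - 3*Y (O(Y, K) = Y + (23/9 - 4*Y) = 23/9 - 3*Y)
-6121 - O(79, I) = -6121 - (23/9 - 3*79) = -6121 - (23/9 - 237) = -6121 - 1*(-2110/9) = -6121 + 2110/9 = -52979/9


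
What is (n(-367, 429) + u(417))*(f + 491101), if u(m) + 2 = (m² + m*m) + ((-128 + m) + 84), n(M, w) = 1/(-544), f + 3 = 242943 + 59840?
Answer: 150355547896455/544 ≈ 2.7639e+11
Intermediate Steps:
f = 302780 (f = -3 + (242943 + 59840) = -3 + 302783 = 302780)
n(M, w) = -1/544
u(m) = -46 + m + 2*m² (u(m) = -2 + ((m² + m*m) + ((-128 + m) + 84)) = -2 + ((m² + m²) + (-44 + m)) = -2 + (2*m² + (-44 + m)) = -2 + (-44 + m + 2*m²) = -46 + m + 2*m²)
(n(-367, 429) + u(417))*(f + 491101) = (-1/544 + (-46 + 417 + 2*417²))*(302780 + 491101) = (-1/544 + (-46 + 417 + 2*173889))*793881 = (-1/544 + (-46 + 417 + 347778))*793881 = (-1/544 + 348149)*793881 = (189393055/544)*793881 = 150355547896455/544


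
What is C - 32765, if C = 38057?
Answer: 5292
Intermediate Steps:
C - 32765 = 38057 - 32765 = 5292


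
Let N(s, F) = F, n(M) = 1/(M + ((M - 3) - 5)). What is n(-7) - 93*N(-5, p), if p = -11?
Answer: 22505/22 ≈ 1023.0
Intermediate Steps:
n(M) = 1/(-8 + 2*M) (n(M) = 1/(M + ((-3 + M) - 5)) = 1/(M + (-8 + M)) = 1/(-8 + 2*M))
n(-7) - 93*N(-5, p) = 1/(2*(-4 - 7)) - 93*(-11) = (½)/(-11) + 1023 = (½)*(-1/11) + 1023 = -1/22 + 1023 = 22505/22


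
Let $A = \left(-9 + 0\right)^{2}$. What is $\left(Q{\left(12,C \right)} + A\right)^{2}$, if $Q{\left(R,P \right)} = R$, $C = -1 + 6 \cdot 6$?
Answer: $8649$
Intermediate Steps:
$C = 35$ ($C = -1 + 36 = 35$)
$A = 81$ ($A = \left(-9\right)^{2} = 81$)
$\left(Q{\left(12,C \right)} + A\right)^{2} = \left(12 + 81\right)^{2} = 93^{2} = 8649$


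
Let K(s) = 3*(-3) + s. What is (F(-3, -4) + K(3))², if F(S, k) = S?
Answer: 81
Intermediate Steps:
K(s) = -9 + s
(F(-3, -4) + K(3))² = (-3 + (-9 + 3))² = (-3 - 6)² = (-9)² = 81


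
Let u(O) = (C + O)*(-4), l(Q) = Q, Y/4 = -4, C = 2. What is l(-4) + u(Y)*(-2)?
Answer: -116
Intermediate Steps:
Y = -16 (Y = 4*(-4) = -16)
u(O) = -8 - 4*O (u(O) = (2 + O)*(-4) = -8 - 4*O)
l(-4) + u(Y)*(-2) = -4 + (-8 - 4*(-16))*(-2) = -4 + (-8 + 64)*(-2) = -4 + 56*(-2) = -4 - 112 = -116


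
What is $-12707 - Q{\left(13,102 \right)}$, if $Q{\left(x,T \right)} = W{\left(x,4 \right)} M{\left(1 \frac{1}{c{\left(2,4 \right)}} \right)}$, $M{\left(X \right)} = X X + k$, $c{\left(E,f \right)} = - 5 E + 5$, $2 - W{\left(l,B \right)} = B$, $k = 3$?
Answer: $- \frac{317523}{25} \approx -12701.0$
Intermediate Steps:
$W{\left(l,B \right)} = 2 - B$
$c{\left(E,f \right)} = 5 - 5 E$
$M{\left(X \right)} = 3 + X^{2}$ ($M{\left(X \right)} = X X + 3 = X^{2} + 3 = 3 + X^{2}$)
$Q{\left(x,T \right)} = - \frac{152}{25}$ ($Q{\left(x,T \right)} = \left(2 - 4\right) \left(3 + \left(1 \frac{1}{5 - 10}\right)^{2}\right) = - 2 \left(3 + \left(1 \frac{1}{-5}\right)^{2}\right) = - 2 \left(3 + \left(1 \left(- \frac{1}{5}\right)\right)^{2}\right) = - 2 \left(3 + \left(- \frac{1}{5}\right)^{2}\right) = - 2 \left(3 + \frac{1}{25}\right) = \left(-2\right) \frac{76}{25} = - \frac{152}{25}$)
$-12707 - Q{\left(13,102 \right)} = -12707 - - \frac{152}{25} = -12707 + \frac{152}{25} = - \frac{317523}{25}$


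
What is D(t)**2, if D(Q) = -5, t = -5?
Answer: 25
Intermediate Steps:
D(t)**2 = (-5)**2 = 25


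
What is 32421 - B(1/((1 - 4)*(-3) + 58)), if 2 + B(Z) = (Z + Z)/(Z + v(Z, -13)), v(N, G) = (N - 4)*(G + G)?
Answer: 225112887/6943 ≈ 32423.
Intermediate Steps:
v(N, G) = 2*G*(-4 + N) (v(N, G) = (-4 + N)*(2*G) = 2*G*(-4 + N))
B(Z) = -2 + 2*Z/(104 - 25*Z) (B(Z) = -2 + (Z + Z)/(Z + 2*(-13)*(-4 + Z)) = -2 + (2*Z)/(Z + (104 - 26*Z)) = -2 + (2*Z)/(104 - 25*Z) = -2 + 2*Z/(104 - 25*Z))
32421 - B(1/((1 - 4)*(-3) + 58)) = 32421 - 52*(-4 + 1/((1 - 4)*(-3) + 58))/(104 - 25/((1 - 4)*(-3) + 58)) = 32421 - 52*(-4 + 1/(-3*(-3) + 58))/(104 - 25/(-3*(-3) + 58)) = 32421 - 52*(-4 + 1/(9 + 58))/(104 - 25/(9 + 58)) = 32421 - 52*(-4 + 1/67)/(104 - 25/67) = 32421 - 52*(-4 + 1/67)/(104 - 25*1/67) = 32421 - 52*(-267)/((104 - 25/67)*67) = 32421 - 52*(-267)/(6943/67*67) = 32421 - 52*67*(-267)/(6943*67) = 32421 - 1*(-13884/6943) = 32421 + 13884/6943 = 225112887/6943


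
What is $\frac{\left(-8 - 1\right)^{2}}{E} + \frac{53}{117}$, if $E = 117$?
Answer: $\frac{134}{117} \approx 1.1453$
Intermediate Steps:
$\frac{\left(-8 - 1\right)^{2}}{E} + \frac{53}{117} = \frac{\left(-8 - 1\right)^{2}}{117} + \frac{53}{117} = \left(-9\right)^{2} \cdot \frac{1}{117} + 53 \cdot \frac{1}{117} = 81 \cdot \frac{1}{117} + \frac{53}{117} = \frac{9}{13} + \frac{53}{117} = \frac{134}{117}$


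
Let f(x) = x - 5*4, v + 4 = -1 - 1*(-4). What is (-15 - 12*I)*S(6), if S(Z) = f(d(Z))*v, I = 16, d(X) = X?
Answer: -2898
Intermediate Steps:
v = -1 (v = -4 + (-1 - 1*(-4)) = -4 + (-1 + 4) = -4 + 3 = -1)
f(x) = -20 + x (f(x) = x - 1*20 = x - 20 = -20 + x)
S(Z) = 20 - Z (S(Z) = (-20 + Z)*(-1) = 20 - Z)
(-15 - 12*I)*S(6) = (-15 - 12*16)*(20 - 1*6) = (-15 - 192)*(20 - 6) = -207*14 = -2898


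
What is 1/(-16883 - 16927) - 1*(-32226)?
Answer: 1089561059/33810 ≈ 32226.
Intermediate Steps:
1/(-16883 - 16927) - 1*(-32226) = 1/(-33810) + 32226 = -1/33810 + 32226 = 1089561059/33810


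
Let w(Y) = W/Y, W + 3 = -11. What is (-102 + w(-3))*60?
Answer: -5840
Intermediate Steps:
W = -14 (W = -3 - 11 = -14)
w(Y) = -14/Y
(-102 + w(-3))*60 = (-102 - 14/(-3))*60 = (-102 - 14*(-⅓))*60 = (-102 + 14/3)*60 = -292/3*60 = -5840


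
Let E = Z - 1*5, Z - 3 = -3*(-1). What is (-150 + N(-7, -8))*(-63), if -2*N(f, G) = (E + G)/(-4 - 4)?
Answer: 151641/16 ≈ 9477.6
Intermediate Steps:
Z = 6 (Z = 3 - 3*(-1) = 3 + 3 = 6)
E = 1 (E = 6 - 1*5 = 6 - 5 = 1)
N(f, G) = 1/16 + G/16 (N(f, G) = -(1 + G)/(2*(-4 - 4)) = -(1 + G)/(2*(-8)) = -(1 + G)*(-1)/(2*8) = -(-⅛ - G/8)/2 = 1/16 + G/16)
(-150 + N(-7, -8))*(-63) = (-150 + (1/16 + (1/16)*(-8)))*(-63) = (-150 + (1/16 - ½))*(-63) = (-150 - 7/16)*(-63) = -2407/16*(-63) = 151641/16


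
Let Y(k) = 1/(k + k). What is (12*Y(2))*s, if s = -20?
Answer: -60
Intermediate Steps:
Y(k) = 1/(2*k)
(12*Y(2))*s = (12*((½)/2))*(-20) = (12*((½)*(½)))*(-20) = (12*(¼))*(-20) = 3*(-20) = -60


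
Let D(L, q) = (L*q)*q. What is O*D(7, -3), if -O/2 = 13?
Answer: -1638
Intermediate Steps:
O = -26 (O = -2*13 = -26)
D(L, q) = L*q²
O*D(7, -3) = -182*(-3)² = -182*9 = -26*63 = -1638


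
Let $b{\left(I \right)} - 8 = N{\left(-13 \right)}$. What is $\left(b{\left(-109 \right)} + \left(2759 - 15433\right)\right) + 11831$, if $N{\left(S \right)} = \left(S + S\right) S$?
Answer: $-497$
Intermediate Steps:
$N{\left(S \right)} = 2 S^{2}$ ($N{\left(S \right)} = 2 S S = 2 S^{2}$)
$b{\left(I \right)} = 346$ ($b{\left(I \right)} = 8 + 2 \left(-13\right)^{2} = 8 + 2 \cdot 169 = 8 + 338 = 346$)
$\left(b{\left(-109 \right)} + \left(2759 - 15433\right)\right) + 11831 = \left(346 + \left(2759 - 15433\right)\right) + 11831 = \left(346 - 12674\right) + 11831 = -12328 + 11831 = -497$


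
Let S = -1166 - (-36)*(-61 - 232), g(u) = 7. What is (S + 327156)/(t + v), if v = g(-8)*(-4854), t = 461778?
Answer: 157721/213900 ≈ 0.73736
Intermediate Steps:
v = -33978 (v = 7*(-4854) = -33978)
S = -11714 (S = -1166 - (-36)*(-293) = -1166 - 1*10548 = -1166 - 10548 = -11714)
(S + 327156)/(t + v) = (-11714 + 327156)/(461778 - 33978) = 315442/427800 = 315442*(1/427800) = 157721/213900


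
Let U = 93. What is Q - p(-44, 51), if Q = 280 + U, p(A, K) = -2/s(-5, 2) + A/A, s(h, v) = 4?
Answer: 745/2 ≈ 372.50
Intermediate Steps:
p(A, K) = 1/2 (p(A, K) = -2/4 + A/A = -2*1/4 + 1 = -1/2 + 1 = 1/2)
Q = 373 (Q = 280 + 93 = 373)
Q - p(-44, 51) = 373 - 1*1/2 = 373 - 1/2 = 745/2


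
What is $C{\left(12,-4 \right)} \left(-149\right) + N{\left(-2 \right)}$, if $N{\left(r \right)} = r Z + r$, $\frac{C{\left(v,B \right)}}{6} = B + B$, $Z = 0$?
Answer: $7150$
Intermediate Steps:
$C{\left(v,B \right)} = 12 B$ ($C{\left(v,B \right)} = 6 \left(B + B\right) = 6 \cdot 2 B = 12 B$)
$N{\left(r \right)} = r$ ($N{\left(r \right)} = r 0 + r = 0 + r = r$)
$C{\left(12,-4 \right)} \left(-149\right) + N{\left(-2 \right)} = 12 \left(-4\right) \left(-149\right) - 2 = \left(-48\right) \left(-149\right) - 2 = 7152 - 2 = 7150$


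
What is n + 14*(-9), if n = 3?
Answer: -123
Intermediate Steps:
n + 14*(-9) = 3 + 14*(-9) = 3 - 126 = -123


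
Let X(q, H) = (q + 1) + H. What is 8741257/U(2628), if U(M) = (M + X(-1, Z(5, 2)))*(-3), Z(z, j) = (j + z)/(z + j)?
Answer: -8741257/7887 ≈ -1108.3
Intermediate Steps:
Z(z, j) = 1 (Z(z, j) = (j + z)/(j + z) = 1)
X(q, H) = 1 + H + q (X(q, H) = (1 + q) + H = 1 + H + q)
U(M) = -3 - 3*M (U(M) = (M + (1 + 1 - 1))*(-3) = (M + 1)*(-3) = (1 + M)*(-3) = -3 - 3*M)
8741257/U(2628) = 8741257/(-3 - 3*2628) = 8741257/(-3 - 7884) = 8741257/(-7887) = 8741257*(-1/7887) = -8741257/7887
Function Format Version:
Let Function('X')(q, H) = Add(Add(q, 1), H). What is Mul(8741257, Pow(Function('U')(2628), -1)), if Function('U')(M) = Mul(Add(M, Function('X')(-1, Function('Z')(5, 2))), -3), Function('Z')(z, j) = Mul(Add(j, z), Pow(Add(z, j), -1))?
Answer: Rational(-8741257, 7887) ≈ -1108.3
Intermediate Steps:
Function('Z')(z, j) = 1 (Function('Z')(z, j) = Mul(Add(j, z), Pow(Add(j, z), -1)) = 1)
Function('X')(q, H) = Add(1, H, q) (Function('X')(q, H) = Add(Add(1, q), H) = Add(1, H, q))
Function('U')(M) = Add(-3, Mul(-3, M)) (Function('U')(M) = Mul(Add(M, Add(1, 1, -1)), -3) = Mul(Add(M, 1), -3) = Mul(Add(1, M), -3) = Add(-3, Mul(-3, M)))
Mul(8741257, Pow(Function('U')(2628), -1)) = Mul(8741257, Pow(Add(-3, Mul(-3, 2628)), -1)) = Mul(8741257, Pow(Add(-3, -7884), -1)) = Mul(8741257, Pow(-7887, -1)) = Mul(8741257, Rational(-1, 7887)) = Rational(-8741257, 7887)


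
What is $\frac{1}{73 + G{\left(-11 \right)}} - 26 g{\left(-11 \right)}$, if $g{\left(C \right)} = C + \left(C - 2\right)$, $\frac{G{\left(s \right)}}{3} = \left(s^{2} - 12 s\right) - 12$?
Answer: $\frac{496705}{796} \approx 624.0$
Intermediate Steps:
$G{\left(s \right)} = -36 - 36 s + 3 s^{2}$ ($G{\left(s \right)} = 3 \left(\left(s^{2} - 12 s\right) - 12\right) = 3 \left(-12 + s^{2} - 12 s\right) = -36 - 36 s + 3 s^{2}$)
$g{\left(C \right)} = -2 + 2 C$ ($g{\left(C \right)} = C + \left(-2 + C\right) = -2 + 2 C$)
$\frac{1}{73 + G{\left(-11 \right)}} - 26 g{\left(-11 \right)} = \frac{1}{73 - \left(-360 - 363\right)} - 26 \left(-2 + 2 \left(-11\right)\right) = \frac{1}{73 + \left(-36 + 396 + 3 \cdot 121\right)} - 26 \left(-2 - 22\right) = \frac{1}{73 + \left(-36 + 396 + 363\right)} - -624 = \frac{1}{73 + 723} + 624 = \frac{1}{796} + 624 = \frac{496705}{796}$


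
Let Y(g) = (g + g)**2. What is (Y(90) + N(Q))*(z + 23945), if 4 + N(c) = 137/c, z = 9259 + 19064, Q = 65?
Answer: 110069979036/65 ≈ 1.6934e+9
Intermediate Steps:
Y(g) = 4*g**2 (Y(g) = (2*g)**2 = 4*g**2)
z = 28323
N(c) = -4 + 137/c
(Y(90) + N(Q))*(z + 23945) = (4*90**2 + (-4 + 137/65))*(28323 + 23945) = (4*8100 + (-4 + 137*(1/65)))*52268 = (32400 + (-4 + 137/65))*52268 = (32400 - 123/65)*52268 = (2105877/65)*52268 = 110069979036/65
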